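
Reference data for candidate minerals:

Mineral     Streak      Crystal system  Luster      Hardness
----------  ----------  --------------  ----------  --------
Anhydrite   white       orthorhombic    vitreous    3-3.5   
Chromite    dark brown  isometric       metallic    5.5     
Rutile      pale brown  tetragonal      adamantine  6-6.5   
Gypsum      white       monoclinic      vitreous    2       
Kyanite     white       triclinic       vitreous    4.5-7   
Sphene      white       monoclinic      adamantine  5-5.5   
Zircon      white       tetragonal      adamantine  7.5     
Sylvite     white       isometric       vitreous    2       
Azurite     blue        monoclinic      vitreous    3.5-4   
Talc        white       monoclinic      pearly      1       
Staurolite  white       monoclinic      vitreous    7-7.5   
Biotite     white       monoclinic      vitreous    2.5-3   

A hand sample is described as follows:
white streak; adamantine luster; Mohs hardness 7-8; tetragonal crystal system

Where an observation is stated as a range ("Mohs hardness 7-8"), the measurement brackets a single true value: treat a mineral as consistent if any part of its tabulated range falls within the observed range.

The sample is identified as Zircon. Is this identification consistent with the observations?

White streak — fits Zircon (white streak).
Adamantine luster — fits Zircon (adamantine luster).
Mohs hardness 7-8 — fits Zircon (hardness 7.5).
Tetragonal crystal system — fits Zircon (tetragonal system).
Nothing contradicts Zircon.

Consistent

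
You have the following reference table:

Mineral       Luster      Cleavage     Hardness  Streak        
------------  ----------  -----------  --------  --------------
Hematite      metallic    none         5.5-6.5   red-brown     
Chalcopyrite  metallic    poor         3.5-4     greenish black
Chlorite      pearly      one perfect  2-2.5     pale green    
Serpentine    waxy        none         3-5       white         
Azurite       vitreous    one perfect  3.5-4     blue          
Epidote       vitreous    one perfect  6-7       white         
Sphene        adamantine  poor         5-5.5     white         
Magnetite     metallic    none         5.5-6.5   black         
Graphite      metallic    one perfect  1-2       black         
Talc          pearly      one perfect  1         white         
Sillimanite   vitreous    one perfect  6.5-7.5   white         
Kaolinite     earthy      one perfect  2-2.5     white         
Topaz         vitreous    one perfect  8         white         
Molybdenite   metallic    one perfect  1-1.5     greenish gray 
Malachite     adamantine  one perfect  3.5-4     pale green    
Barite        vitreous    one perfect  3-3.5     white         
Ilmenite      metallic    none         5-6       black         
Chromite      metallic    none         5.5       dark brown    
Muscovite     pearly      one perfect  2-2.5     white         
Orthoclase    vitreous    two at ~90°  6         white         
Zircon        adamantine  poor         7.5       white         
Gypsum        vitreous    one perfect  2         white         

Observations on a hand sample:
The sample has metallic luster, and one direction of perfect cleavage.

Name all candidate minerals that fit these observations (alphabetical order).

Metallic luster: leaves Hematite, Chalcopyrite, Magnetite, Graphite, Molybdenite, Ilmenite, Chromite.
One direction of perfect cleavage: only Graphite, Molybdenite remain.
Remaining candidates: Graphite, Molybdenite.

Graphite, Molybdenite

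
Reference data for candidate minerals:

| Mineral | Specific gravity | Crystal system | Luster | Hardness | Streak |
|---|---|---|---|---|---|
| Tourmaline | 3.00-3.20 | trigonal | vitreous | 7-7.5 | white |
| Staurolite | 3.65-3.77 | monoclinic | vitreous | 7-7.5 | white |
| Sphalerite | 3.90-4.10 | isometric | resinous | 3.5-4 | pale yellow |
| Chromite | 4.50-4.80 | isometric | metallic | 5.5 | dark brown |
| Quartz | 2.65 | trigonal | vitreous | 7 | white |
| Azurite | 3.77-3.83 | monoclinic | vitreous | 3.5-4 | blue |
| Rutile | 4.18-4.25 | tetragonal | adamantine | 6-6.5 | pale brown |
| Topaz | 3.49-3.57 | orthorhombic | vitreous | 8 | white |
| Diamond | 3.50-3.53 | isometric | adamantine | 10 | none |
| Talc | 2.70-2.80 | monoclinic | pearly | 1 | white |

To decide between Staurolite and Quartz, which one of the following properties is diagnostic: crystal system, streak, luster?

crystal system

Crystal system: Staurolite monoclinic, Quartz trigonal — distinct.
Streak: both white — no difference.
Luster: both vitreous — no difference.
Only crystal system differs between Staurolite and Quartz among the listed tests.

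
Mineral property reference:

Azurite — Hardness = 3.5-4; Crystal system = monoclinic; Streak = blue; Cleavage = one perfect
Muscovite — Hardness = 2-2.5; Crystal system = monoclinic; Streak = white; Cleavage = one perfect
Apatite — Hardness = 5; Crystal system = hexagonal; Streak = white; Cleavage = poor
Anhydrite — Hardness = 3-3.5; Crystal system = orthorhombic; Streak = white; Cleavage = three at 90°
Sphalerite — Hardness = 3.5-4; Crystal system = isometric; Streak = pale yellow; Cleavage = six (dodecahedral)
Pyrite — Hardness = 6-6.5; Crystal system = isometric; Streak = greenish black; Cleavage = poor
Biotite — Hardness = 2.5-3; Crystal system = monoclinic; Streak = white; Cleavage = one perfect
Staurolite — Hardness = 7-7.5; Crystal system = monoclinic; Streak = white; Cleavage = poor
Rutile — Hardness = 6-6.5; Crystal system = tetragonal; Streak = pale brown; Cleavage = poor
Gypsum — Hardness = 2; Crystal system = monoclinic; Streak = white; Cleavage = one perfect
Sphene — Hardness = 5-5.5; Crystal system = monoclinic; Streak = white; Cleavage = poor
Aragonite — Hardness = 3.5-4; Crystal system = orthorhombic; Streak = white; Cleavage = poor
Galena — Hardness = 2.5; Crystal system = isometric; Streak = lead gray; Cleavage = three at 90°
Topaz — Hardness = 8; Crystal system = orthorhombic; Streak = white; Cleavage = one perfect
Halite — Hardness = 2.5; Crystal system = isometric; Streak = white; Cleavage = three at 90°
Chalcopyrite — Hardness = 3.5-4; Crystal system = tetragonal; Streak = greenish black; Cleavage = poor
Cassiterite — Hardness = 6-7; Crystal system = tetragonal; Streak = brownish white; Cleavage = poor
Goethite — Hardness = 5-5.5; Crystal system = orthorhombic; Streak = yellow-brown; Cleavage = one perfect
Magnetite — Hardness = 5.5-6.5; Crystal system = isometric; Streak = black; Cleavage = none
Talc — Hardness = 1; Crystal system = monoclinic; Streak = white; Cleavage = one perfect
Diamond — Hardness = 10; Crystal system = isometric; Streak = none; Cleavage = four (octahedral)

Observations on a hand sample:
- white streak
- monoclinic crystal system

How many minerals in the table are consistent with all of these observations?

White streak — leaves Muscovite, Apatite, Anhydrite, Biotite, Staurolite, Gypsum, Sphene, Aragonite, Topaz, Halite, Talc.
Monoclinic crystal system excludes Apatite, Anhydrite, Aragonite, Topaz, Halite.
Consistent with every observation: Biotite, Gypsum, Muscovite, Sphene, Staurolite, Talc.
That is 6 minerals.

6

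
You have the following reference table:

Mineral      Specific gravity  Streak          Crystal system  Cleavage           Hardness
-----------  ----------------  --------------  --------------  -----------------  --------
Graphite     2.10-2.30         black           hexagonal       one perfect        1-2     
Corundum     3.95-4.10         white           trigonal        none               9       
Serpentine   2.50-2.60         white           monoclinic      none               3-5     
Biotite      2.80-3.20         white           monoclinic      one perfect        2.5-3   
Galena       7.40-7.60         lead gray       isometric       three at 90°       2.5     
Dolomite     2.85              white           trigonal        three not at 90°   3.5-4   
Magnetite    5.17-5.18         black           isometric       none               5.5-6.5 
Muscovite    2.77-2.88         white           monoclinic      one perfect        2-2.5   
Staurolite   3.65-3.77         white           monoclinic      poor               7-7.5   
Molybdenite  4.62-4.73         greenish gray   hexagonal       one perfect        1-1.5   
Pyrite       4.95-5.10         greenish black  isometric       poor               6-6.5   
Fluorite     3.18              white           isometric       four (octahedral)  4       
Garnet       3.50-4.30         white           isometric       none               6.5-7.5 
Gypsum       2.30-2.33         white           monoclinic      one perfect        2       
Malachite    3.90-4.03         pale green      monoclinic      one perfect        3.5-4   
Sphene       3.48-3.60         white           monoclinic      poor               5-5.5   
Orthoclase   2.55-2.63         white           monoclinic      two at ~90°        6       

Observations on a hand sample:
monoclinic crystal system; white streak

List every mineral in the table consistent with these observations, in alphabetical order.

Monoclinic crystal system — leaves Serpentine, Biotite, Muscovite, Staurolite, Gypsum, Malachite, Sphene, Orthoclase.
White streak excludes Malachite.
Consistent with every observation: Biotite, Gypsum, Muscovite, Orthoclase, Serpentine, Sphene, Staurolite.

Biotite, Gypsum, Muscovite, Orthoclase, Serpentine, Sphene, Staurolite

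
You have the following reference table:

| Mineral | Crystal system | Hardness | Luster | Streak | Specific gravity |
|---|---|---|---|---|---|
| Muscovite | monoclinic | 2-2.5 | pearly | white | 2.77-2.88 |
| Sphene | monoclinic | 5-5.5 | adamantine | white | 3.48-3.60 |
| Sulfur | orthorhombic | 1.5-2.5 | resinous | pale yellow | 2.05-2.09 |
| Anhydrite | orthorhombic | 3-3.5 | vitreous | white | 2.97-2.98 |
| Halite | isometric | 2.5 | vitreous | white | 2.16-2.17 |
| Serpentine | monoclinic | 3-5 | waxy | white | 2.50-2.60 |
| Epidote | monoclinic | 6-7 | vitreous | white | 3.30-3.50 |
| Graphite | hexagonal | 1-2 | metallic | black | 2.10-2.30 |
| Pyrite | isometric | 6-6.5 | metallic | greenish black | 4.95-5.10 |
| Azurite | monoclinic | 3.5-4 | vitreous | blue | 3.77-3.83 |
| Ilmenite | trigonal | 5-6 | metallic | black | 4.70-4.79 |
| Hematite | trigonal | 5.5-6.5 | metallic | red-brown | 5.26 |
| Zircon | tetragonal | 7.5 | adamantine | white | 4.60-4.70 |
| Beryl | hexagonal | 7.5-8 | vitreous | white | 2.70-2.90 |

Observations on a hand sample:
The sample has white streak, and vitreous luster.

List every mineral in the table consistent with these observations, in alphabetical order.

White streak excludes Sulfur, Graphite, Pyrite, Azurite, Ilmenite, Hematite.
Vitreous luster excludes Muscovite, Sphene, Serpentine, Zircon.
Remaining candidates: Anhydrite, Beryl, Epidote, Halite.

Anhydrite, Beryl, Epidote, Halite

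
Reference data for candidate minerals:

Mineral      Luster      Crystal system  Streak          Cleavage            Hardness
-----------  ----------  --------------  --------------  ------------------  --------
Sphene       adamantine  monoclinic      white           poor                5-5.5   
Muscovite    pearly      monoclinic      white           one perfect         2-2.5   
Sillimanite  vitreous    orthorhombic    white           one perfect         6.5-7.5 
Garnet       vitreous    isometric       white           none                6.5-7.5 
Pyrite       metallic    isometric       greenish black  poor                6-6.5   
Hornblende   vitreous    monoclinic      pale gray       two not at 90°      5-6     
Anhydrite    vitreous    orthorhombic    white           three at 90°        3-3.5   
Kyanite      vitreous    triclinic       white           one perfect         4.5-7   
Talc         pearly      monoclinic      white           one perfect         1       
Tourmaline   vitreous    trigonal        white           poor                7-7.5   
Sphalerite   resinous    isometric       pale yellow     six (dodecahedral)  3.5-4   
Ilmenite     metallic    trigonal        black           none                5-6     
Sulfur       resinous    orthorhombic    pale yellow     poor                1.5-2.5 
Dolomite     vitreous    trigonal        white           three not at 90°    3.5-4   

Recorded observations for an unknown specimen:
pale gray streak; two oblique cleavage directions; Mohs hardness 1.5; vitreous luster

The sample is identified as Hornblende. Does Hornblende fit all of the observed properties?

Pale gray streak — fits Hornblende (pale gray streak).
Two oblique cleavage directions — fits Hornblende (cleavage two not at 90°).
Mohs hardness 1.5 — Hornblende has hardness 5-6; which does not match.
Vitreous luster — fits Hornblende (vitreous luster).
The hardness observation rules out Hornblende.

No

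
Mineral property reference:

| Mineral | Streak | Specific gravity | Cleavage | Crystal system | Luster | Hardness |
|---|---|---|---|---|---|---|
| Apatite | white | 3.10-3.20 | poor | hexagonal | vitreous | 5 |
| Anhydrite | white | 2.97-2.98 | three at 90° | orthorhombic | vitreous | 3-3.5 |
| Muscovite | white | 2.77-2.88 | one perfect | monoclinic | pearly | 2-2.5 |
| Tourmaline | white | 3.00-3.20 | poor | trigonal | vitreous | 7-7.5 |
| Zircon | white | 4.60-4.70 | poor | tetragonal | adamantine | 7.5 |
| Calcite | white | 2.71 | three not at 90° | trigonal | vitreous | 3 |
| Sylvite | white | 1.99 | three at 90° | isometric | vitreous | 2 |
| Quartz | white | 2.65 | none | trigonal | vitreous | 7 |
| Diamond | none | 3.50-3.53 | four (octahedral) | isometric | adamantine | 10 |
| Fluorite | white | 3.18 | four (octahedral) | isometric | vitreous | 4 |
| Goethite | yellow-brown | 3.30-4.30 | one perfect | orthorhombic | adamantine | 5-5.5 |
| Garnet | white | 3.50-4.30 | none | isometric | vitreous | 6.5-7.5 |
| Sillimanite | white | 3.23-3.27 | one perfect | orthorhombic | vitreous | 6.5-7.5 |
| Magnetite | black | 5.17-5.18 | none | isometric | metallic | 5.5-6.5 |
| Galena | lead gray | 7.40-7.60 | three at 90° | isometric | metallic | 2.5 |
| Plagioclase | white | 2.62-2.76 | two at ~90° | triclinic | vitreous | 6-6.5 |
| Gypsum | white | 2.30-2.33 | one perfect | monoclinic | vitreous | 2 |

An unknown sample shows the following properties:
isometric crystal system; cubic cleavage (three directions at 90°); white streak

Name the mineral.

Isometric crystal system: narrows the field to Sylvite, Diamond, Fluorite, Garnet, Magnetite, Galena.
Cubic cleavage (three directions at 90°): only Sylvite, Galena remain.
White streak is inconsistent with Galena.
The only mineral consistent with every observation is Sylvite.

Sylvite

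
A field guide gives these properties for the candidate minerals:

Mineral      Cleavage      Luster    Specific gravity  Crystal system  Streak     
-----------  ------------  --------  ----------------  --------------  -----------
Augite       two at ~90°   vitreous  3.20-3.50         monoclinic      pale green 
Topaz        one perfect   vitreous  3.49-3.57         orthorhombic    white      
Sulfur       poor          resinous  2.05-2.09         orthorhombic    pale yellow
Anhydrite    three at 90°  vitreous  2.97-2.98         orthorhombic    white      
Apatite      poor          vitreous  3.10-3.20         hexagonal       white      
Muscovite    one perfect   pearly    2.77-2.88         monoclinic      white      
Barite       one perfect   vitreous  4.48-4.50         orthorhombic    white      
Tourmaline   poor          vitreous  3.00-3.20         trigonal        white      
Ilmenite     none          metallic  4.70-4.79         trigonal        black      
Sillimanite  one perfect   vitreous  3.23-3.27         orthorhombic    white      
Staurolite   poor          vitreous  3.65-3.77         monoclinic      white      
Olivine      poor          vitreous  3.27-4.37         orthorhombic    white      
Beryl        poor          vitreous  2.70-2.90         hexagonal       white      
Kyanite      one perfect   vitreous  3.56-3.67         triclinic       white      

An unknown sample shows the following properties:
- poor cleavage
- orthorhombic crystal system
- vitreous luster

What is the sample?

Olivine

Poor cleavage: only Sulfur, Apatite, Tourmaline, Staurolite, Olivine, Beryl remain.
Orthorhombic crystal system: Sulfur, Olivine remain.
Vitreous luster eliminates Sulfur.
Olivine is the sole remaining match.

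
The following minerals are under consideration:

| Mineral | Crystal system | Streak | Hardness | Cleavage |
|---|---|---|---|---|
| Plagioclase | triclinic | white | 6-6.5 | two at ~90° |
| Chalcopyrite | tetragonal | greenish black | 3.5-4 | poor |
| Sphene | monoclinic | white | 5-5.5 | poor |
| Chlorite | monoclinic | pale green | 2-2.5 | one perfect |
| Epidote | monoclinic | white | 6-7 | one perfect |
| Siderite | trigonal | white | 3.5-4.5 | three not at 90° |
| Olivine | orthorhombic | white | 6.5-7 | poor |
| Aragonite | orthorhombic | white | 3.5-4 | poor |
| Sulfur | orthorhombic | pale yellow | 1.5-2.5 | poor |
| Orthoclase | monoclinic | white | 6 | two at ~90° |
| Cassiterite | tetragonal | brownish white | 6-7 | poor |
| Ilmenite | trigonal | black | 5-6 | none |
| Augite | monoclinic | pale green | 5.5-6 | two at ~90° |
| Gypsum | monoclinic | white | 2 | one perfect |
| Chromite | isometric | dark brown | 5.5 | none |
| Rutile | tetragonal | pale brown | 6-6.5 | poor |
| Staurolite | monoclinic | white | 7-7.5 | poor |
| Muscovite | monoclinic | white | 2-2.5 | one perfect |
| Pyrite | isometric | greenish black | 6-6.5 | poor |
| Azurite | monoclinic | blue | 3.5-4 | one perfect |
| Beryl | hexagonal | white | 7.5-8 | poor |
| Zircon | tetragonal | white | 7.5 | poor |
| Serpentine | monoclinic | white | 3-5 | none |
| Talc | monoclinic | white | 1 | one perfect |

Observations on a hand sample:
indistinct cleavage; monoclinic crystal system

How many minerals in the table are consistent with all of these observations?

2

Indistinct cleavage: leaves Chalcopyrite, Sphene, Olivine, Aragonite, Sulfur, Cassiterite, Rutile, Staurolite, Pyrite, Beryl, Zircon.
Monoclinic crystal system: leaves Sphene, Staurolite.
The minerals that satisfy all observations are Sphene, Staurolite.
That is 2 minerals.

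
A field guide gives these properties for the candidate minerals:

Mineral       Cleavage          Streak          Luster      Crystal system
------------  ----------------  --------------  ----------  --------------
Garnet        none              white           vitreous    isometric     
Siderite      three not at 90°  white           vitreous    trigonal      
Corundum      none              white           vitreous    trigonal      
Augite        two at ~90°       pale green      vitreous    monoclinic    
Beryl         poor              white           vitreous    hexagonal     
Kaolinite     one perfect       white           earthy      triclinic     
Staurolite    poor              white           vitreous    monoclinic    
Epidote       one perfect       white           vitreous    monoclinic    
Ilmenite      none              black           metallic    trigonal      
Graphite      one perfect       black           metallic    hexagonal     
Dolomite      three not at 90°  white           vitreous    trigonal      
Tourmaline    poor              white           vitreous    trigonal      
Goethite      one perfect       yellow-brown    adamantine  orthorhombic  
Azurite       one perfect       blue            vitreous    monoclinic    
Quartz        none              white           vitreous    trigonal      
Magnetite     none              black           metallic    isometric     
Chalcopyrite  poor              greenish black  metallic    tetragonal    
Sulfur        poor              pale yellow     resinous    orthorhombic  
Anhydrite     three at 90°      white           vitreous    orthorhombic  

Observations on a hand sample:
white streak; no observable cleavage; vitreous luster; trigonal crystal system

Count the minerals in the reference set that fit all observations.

White streak: leaves Garnet, Siderite, Corundum, Beryl, Kaolinite, Staurolite, Epidote, Dolomite, Tourmaline, Quartz, Anhydrite.
No observable cleavage: only Garnet, Corundum, Quartz remain.
Vitreous luster: consistent with all remaining minerals.
Trigonal crystal system excludes Garnet.
The minerals that satisfy all observations are Corundum, Quartz.
That is 2 minerals.

2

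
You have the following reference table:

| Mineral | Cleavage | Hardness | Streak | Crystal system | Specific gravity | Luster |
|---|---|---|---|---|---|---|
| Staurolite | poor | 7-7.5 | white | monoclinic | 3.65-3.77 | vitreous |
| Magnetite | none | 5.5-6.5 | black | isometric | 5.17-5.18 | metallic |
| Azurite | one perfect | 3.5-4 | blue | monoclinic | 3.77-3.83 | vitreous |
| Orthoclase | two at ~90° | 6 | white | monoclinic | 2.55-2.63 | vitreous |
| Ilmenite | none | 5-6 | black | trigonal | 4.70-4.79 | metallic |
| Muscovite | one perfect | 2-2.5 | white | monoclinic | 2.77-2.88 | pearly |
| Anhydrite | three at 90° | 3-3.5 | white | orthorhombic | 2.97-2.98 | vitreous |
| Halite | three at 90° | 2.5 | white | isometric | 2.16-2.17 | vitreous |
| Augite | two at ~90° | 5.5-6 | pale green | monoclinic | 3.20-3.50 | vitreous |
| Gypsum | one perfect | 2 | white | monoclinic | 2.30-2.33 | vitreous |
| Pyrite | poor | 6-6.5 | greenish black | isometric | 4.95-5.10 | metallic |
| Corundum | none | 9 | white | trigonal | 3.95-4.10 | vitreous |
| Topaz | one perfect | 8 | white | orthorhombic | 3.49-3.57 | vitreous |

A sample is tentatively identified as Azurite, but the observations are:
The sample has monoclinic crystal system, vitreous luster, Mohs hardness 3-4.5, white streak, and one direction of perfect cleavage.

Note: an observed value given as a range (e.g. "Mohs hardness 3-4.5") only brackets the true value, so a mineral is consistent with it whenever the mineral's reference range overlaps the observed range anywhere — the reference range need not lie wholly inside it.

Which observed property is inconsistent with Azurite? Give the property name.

Monoclinic crystal system: Azurite has monoclinic system — consistent.
Vitreous luster: Azurite has vitreous luster — consistent.
Mohs hardness 3-4.5: Azurite has hardness 3.5-4 — consistent.
White streak: Azurite has blue streak — outside the reference range.
One direction of perfect cleavage: Azurite has cleavage one perfect — consistent.
Everything matches except the streak.

streak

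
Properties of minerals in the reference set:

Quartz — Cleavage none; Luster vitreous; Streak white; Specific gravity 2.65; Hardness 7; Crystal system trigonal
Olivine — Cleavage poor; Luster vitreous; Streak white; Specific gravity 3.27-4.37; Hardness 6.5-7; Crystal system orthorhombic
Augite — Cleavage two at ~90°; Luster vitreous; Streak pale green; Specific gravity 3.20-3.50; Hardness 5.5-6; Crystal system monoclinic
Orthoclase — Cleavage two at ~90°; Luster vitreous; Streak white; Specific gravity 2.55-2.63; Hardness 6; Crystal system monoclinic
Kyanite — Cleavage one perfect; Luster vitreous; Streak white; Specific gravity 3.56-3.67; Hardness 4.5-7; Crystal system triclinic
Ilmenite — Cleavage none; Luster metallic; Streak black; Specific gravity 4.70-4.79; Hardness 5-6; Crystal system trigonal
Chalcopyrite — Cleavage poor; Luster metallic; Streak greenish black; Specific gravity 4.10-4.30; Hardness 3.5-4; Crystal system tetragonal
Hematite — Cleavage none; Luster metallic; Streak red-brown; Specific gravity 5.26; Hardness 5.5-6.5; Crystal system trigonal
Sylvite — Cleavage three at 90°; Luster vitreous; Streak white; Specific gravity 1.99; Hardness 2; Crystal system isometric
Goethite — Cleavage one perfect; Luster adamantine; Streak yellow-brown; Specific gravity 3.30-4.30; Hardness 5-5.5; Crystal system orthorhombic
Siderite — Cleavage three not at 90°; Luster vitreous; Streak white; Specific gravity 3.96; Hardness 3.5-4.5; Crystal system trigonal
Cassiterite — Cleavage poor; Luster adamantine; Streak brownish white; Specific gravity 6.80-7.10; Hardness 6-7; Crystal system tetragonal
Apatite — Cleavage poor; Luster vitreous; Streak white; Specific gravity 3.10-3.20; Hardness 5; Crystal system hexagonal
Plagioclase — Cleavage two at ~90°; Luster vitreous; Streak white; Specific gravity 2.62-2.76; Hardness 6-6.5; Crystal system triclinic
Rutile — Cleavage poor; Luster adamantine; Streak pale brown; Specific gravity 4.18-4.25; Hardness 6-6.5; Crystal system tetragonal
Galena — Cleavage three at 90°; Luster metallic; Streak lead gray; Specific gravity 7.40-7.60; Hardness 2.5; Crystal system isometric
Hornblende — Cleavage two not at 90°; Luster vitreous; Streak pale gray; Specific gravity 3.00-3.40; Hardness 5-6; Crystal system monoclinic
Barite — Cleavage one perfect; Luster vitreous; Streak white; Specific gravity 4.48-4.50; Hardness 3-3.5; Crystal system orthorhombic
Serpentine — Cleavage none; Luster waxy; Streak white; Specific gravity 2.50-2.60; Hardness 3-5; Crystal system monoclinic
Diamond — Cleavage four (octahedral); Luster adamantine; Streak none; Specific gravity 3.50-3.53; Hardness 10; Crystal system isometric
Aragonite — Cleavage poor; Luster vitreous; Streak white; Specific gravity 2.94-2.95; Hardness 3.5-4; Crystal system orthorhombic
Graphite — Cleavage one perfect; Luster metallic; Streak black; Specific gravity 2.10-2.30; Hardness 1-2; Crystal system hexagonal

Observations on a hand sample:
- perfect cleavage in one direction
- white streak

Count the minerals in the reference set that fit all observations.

Perfect cleavage in one direction — leaves Kyanite, Goethite, Barite, Graphite.
White streak is inconsistent with Goethite, Graphite.
The minerals that satisfy all observations are Barite, Kyanite.
That is 2 minerals.

2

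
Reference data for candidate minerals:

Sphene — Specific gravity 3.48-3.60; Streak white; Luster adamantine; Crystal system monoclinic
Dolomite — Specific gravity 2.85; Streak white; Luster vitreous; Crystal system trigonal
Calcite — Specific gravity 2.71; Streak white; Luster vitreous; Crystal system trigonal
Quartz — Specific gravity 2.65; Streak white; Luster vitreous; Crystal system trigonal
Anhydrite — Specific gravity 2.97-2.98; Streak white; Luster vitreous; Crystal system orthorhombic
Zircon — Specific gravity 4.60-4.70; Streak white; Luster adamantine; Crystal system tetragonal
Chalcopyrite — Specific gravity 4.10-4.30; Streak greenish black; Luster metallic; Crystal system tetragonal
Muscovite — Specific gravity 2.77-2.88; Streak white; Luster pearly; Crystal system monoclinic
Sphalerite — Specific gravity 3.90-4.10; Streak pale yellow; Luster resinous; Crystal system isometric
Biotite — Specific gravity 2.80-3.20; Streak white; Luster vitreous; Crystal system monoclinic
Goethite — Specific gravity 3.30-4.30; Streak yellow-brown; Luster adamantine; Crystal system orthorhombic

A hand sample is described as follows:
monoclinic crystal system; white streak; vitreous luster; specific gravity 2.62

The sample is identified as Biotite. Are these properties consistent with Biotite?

Monoclinic crystal system — consistent with Biotite (monoclinic system).
White streak — consistent with Biotite (white streak).
Vitreous luster — consistent with Biotite (vitreous luster).
Specific gravity 2.62 — Biotite has SG 2.80-3.20; which does not match.
Specific gravity alone is enough to reject Biotite.

No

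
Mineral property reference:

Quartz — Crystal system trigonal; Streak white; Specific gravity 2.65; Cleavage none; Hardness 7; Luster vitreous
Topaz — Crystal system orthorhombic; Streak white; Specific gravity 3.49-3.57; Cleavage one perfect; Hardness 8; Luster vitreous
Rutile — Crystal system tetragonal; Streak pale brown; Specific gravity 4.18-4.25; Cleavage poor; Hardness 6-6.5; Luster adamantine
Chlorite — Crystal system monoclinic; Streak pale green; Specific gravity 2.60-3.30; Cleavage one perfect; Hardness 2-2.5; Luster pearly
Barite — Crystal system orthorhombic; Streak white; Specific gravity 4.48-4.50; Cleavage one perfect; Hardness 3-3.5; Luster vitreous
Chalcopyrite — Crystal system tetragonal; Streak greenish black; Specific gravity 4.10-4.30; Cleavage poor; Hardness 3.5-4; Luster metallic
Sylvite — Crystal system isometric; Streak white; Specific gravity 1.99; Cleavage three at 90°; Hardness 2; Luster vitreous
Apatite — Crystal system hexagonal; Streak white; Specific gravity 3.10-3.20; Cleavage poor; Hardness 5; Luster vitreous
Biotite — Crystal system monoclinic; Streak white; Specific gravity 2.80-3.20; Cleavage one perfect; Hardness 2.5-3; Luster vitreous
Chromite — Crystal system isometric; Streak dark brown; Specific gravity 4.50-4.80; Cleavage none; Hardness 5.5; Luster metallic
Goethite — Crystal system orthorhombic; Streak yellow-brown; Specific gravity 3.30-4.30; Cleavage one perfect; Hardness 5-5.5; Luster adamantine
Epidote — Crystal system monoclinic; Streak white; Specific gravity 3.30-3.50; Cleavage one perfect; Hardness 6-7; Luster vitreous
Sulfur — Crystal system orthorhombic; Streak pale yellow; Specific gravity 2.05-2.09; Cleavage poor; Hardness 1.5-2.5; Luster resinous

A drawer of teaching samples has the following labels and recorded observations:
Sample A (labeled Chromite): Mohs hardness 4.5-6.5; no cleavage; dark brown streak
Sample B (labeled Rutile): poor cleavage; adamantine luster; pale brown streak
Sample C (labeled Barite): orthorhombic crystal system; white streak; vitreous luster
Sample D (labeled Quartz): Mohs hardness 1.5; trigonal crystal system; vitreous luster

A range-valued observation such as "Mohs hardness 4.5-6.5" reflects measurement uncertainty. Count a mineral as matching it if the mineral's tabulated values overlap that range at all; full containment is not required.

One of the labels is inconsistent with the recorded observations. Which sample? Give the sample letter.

Sample A: observations are consistent with Chromite.
Sample B: observations are consistent with Rutile.
Sample C: observations are consistent with Barite.
Sample D: Mohs hardness 1.5 is outside the reference for Quartz (hardness 7) — mislabeled.
Sample D is the mislabeled one.

D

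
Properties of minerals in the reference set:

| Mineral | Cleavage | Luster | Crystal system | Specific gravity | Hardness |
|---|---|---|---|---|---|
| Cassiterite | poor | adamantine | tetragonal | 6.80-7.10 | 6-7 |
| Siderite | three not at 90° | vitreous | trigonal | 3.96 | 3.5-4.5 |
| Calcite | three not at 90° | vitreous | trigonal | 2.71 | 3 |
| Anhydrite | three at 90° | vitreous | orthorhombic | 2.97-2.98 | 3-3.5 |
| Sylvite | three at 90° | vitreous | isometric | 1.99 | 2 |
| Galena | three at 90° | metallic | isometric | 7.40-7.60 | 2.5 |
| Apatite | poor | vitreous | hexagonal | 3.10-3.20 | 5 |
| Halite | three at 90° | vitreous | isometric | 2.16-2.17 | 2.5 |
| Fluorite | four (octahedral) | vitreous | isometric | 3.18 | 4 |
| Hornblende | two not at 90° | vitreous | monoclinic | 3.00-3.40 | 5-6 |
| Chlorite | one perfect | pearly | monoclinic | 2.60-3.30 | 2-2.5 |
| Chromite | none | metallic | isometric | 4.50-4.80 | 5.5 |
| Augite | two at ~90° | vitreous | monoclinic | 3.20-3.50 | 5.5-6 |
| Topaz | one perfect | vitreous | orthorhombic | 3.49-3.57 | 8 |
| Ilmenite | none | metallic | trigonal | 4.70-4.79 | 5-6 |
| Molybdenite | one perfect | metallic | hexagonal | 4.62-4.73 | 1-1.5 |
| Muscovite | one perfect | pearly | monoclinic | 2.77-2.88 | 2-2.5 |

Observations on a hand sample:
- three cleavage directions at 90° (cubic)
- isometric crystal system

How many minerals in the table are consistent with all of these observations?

Three cleavage directions at 90° (cubic) — Anhydrite, Sylvite, Galena, Halite remain.
Isometric crystal system rules out Anhydrite.
Consistent with every observation: Galena, Halite, Sylvite.
That is 3 minerals.

3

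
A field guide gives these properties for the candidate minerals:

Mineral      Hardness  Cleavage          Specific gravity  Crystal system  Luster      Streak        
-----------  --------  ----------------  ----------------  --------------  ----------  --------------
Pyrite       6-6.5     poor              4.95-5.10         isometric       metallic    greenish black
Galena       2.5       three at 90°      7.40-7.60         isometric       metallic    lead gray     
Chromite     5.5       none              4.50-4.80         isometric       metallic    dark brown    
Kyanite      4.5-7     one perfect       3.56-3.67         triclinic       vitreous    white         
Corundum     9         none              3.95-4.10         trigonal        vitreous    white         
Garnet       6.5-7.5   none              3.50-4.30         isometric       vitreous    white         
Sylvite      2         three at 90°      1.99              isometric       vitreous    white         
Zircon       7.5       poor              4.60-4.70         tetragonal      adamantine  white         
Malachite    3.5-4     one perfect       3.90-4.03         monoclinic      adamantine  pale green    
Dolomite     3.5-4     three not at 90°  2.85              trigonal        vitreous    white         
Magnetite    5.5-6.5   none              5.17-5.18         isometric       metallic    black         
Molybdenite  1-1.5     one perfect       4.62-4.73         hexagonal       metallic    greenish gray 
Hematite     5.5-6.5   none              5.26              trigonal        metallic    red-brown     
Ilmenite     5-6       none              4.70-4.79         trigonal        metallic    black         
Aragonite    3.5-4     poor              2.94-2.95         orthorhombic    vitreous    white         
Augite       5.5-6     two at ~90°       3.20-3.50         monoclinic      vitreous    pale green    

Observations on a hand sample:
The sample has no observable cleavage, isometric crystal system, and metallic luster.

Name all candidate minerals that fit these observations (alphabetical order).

No observable cleavage: leaves Chromite, Corundum, Garnet, Magnetite, Hematite, Ilmenite.
Isometric crystal system eliminates Corundum, Hematite, Ilmenite.
Metallic luster eliminates Garnet.
The minerals that satisfy all observations are Chromite, Magnetite.

Chromite, Magnetite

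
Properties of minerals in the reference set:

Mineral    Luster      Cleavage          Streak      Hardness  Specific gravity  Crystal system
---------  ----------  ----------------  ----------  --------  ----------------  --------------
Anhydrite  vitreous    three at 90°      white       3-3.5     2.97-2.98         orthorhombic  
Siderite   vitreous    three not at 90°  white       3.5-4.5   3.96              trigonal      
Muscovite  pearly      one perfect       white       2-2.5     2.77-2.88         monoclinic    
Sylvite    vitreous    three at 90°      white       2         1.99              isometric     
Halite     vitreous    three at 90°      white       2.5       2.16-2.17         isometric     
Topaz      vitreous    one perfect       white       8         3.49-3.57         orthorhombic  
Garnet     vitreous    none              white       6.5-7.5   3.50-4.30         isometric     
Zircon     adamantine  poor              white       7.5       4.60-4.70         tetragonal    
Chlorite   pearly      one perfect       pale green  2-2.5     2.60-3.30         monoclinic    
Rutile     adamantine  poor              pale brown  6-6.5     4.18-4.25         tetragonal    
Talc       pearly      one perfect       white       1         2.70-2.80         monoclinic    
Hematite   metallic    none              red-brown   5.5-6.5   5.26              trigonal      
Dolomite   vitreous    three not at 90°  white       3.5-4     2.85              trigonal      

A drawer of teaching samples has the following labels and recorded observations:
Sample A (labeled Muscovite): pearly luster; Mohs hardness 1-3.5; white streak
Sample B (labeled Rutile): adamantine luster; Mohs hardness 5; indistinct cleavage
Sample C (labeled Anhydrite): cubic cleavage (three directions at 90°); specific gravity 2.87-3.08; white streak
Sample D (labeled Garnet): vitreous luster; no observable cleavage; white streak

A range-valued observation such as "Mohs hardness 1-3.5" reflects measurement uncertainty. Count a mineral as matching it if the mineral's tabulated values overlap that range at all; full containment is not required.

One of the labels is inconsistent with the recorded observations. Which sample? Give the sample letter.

B

Sample A: observations are consistent with Muscovite.
Sample B: Rutile has hardness 6-6.5, but the record shows Mohs hardness 5 — this label is wrong.
Sample C: observations are consistent with Anhydrite.
Sample D: observations are consistent with Garnet.
Only sample B is inconsistent with its label.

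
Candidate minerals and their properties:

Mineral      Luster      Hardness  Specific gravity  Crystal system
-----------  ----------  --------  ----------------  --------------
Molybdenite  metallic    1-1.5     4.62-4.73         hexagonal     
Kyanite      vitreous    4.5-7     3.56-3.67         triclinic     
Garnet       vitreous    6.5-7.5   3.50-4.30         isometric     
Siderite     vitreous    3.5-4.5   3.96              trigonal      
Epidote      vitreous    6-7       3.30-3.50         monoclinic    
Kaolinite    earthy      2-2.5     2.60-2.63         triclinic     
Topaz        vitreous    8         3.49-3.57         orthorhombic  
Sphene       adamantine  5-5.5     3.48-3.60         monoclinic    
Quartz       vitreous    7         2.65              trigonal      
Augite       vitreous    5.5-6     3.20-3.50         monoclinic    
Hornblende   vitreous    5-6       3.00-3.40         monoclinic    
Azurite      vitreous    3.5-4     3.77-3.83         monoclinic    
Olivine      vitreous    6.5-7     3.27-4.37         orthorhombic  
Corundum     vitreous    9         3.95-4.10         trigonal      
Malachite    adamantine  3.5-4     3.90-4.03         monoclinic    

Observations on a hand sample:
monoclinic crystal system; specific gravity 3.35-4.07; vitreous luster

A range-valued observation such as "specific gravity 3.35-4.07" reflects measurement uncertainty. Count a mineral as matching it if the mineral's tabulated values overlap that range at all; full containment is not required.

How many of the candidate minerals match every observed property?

Monoclinic crystal system: Epidote, Sphene, Augite, Hornblende, Azurite, Malachite remain.
Specific gravity 3.35-4.07: all remaining candidates fit.
Vitreous luster excludes Sphene, Malachite.
Consistent with every observation: Augite, Azurite, Epidote, Hornblende.
That is 4 minerals.

4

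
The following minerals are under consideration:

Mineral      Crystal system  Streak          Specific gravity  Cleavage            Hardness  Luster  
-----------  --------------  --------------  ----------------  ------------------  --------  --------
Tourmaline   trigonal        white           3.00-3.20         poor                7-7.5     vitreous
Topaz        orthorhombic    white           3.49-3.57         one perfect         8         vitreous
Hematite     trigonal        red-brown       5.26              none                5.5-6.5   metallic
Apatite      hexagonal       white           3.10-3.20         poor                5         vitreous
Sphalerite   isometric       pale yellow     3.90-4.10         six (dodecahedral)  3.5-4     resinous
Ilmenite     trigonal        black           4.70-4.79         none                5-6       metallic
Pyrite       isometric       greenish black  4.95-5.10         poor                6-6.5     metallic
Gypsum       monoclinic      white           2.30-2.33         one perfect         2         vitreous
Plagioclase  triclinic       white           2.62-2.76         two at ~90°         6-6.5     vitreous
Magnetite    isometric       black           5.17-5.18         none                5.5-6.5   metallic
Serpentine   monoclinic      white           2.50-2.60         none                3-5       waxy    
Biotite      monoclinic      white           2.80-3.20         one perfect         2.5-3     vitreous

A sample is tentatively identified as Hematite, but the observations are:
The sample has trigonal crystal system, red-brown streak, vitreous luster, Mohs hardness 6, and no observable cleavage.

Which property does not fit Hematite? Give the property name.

luster

Trigonal crystal system: Hematite has trigonal system — consistent.
Red-brown streak: Hematite has red-brown streak — consistent.
Vitreous luster: Hematite has metallic luster — outside the reference range.
Mohs hardness 6: Hematite has hardness 5.5-6.5 — consistent.
No observable cleavage: Hematite has cleavage none — consistent.
The luster is the one property that does not fit.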